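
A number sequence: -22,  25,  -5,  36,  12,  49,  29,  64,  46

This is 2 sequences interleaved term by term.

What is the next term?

81

Split by position mod 2 into 2 tracks.
Stream A: -22, -5, 12, 29, 46 — adding 17 each time.
Stream B: 25, 36, 49, 64 — the squares 5², 6², 7², ….
Term 10 comes from stream B (its 5th entry): 81.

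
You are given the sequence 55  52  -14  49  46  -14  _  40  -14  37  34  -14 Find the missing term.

Positions follow the repeating pattern AAB; grouping by letter gives 2 tracks.
Stream A is 55, 52, 49, 46, ?, 40, 37, 34, which is arithmetic, step −3.
Stream B is -14, -14, -14, -14, which is always -14.
So the missing entry in stream A is 43.

43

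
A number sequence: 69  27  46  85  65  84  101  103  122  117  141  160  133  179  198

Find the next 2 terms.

149, 217

Reading positions in blocks of 3 reveals the pattern ABB — 2 tracks woven together.
Track A = 69, 85, 101, 117, 133: arithmetic with common difference +16.
Track B = 27, 46, 65, 84, 103, 122, 141, 160, 179, 198: arithmetic, step +19.
Position 16 falls in track A as its term 6, giving 149.
Term 17 comes from track B (its 11th entry): 217.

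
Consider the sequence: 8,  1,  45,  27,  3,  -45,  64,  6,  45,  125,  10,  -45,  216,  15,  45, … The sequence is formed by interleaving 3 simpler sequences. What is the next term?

Read the sequence 3 terms at a time; column i is its own pattern.
Stream A: 8, 27, 64, 125, 216. The cubes 2³, 3³, 4³, ….
Stream B: 1, 3, 6, 10, 15. Triangular numbers n(n+1)/2 for n = 1, 2, ….
Stream C: 45, -45, 45, -45, 45. Alternating ±45.
The 16th slot belongs to stream A; its 6th term is 343.

343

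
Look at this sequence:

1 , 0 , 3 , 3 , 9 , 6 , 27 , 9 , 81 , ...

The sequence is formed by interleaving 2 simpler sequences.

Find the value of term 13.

Split by position mod 2 into 2 tracks.
Track A: 1, 3, 9, 27, 81 — powers 3^0, 3^1, 3^2, ….
Track B: 0, 3, 6, 9 — linear: a_n = -3 + 3·n.
Term 13 comes from track A (its 7th entry): 729.

729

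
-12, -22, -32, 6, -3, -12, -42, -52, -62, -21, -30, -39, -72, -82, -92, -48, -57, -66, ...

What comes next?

Positions follow the repeating pattern AAABBB; grouping by letter gives 2 tracks.
Subsequence A is -12, -22, -32, -42, -52, -62, -72, -82, -92, which is linear: a_n = -2 − 10·n.
Subsequence B is 6, -3, -12, -21, -30, -39, -48, -57, -66, which is arithmetic with common difference −9.
Term 19 comes from subsequence A (its 10th entry): -102.

-102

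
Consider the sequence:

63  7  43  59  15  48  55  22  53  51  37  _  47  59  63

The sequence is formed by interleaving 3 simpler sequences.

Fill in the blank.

58

The terms cycle through 3 interleaved subsequences.
Stream A: 63, 59, 55, 51, 47. Subtracting 4 each time.
Stream B: 7, 15, 22, 37, 59. A Fibonacci-like recurrence a_n = a_{n-1} + a_{n-2}.
Stream C: 43, 48, 53, ?, 63. Arithmetic, step +5.
The gap is stream C's term 4; the rule gives 58.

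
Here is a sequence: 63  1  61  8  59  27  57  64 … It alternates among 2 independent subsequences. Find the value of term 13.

51

Positions 1, 3, 5, … form one subsequence and positions 2, 4, 6, … form another.
Subsequence A = 63, 61, 59, 57: subtracting 2 each time.
Subsequence B = 1, 8, 27, 64: the cubes 1³, 2³, 3³, ….
Position 13 → subsequence A, term 7 = 51.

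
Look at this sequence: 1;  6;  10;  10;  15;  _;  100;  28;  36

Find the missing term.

21

The slot pattern repeats as ABB (period 3), so there are 2 interleaved tracks.
Stream A: 1, 10, 100. Successive powers of 10.
Stream B: 6, 10, 15, ?, 28, 36. The triangular numbers T_3, T_4, ….
The gap is stream B's term 4; the rule gives 21.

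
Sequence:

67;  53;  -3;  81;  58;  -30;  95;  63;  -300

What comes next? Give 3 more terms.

109, 68, -3000

The terms cycle through 3 interleaved subsequences.
Track A: 67, 81, 95 — arithmetic, step +14.
Track B: 53, 58, 63 — arithmetic, step +5.
Track C: -3, -30, -300 — a geometric progression (common ratio 10).
The 10th slot belongs to track A; its 4th term is 109.
The 11th slot belongs to track B; its 4th term is 68.
Term 12 comes from track C (its 4th entry): -3000.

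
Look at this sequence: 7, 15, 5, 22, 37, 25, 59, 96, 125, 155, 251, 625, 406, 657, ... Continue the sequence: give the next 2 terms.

3125, 1063

Reading positions in blocks of 3 reveals the pattern AAB — 2 tracks woven together.
Stream A = 7, 15, 22, 37, 59, 96, 155, 251, 406, 657: each term equals the sum of the previous two.
Stream B = 5, 25, 125, 625: powers 5^1, 5^2, 5^3, ….
The 15th slot belongs to stream B; its 5th term is 3125.
The 16th slot belongs to stream A; its 11th term is 1063.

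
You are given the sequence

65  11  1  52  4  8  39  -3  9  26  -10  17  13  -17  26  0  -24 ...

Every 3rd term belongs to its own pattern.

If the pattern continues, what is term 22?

Taking every 3rd term gives 3 separate tracks.
Stream A: 65, 52, 39, 26, 13, 0 — arithmetic, step −13.
Stream B: 11, 4, -3, -10, -17, -24 — linear: a_n = 18 − 7·n.
Stream C: 1, 8, 9, 17, 26 — each term equals the sum of the previous two.
The 22nd slot belongs to stream A; its 8th term is -26.

-26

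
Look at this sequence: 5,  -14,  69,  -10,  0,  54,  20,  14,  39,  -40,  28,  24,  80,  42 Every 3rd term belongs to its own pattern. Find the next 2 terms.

Read the sequence 3 terms at a time; column i is its own pattern.
Stream A: 5, -10, 20, -40, 80 (geometric, ×-2 each step).
Stream B: -14, 0, 14, 28, 42 (arithmetic with common difference +14).
Stream C: 69, 54, 39, 24 (arithmetic with common difference −15).
Term 15 comes from stream C (its 5th entry): 9.
The 16th slot belongs to stream A; its 6th term is -160.

9, -160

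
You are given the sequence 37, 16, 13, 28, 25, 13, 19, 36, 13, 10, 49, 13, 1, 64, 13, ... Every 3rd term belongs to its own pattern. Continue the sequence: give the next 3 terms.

-8, 81, 13

The terms cycle through 3 interleaved subsequences.
Track A: 37, 28, 19, 10, 1. Arithmetic, step −9.
Track B: 16, 25, 36, 49, 64. Perfect squares starting at 4².
Track C: 13, 13, 13, 13, 13. Always 13.
Position 16 → track A, term 6 = -8.
Position 17 falls in track B as its term 6, giving 81.
Position 18 falls in track C as its term 6, giving 13.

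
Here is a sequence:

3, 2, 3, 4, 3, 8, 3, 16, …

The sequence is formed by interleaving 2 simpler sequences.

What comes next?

3

Taking every 2nd term gives 2 separate tracks.
Stream A: 3, 3, 3, 3. Constant 3.
Stream B: 2, 4, 8, 16. Successive powers of 2.
Term 9 comes from stream A (its 5th entry): 3.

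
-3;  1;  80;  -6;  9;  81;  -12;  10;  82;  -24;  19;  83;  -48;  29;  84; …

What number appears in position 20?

Read the sequence 3 terms at a time; column i is its own pattern.
Stream A = -3, -6, -12, -24, -48: a geometric progression (common ratio 2).
Stream B = 1, 9, 10, 19, 29: each term equals the sum of the previous two.
Stream C = 80, 81, 82, 83, 84: linear: a_n = 79 + n.
The 20th slot belongs to stream B; its 7th term is 77.

77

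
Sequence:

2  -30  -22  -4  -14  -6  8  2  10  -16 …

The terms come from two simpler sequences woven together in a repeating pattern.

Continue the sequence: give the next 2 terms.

Reading positions in blocks of 3 reveals the pattern ABB — 2 tracks woven together.
Track A: 2, -4, 8, -16. Geometric, ×-2 each step.
Track B: -30, -22, -14, -6, 2, 10. Arithmetic, step +8.
Position 11 falls in track B as its term 7, giving 18.
Position 12 falls in track B as its term 8, giving 26.

18, 26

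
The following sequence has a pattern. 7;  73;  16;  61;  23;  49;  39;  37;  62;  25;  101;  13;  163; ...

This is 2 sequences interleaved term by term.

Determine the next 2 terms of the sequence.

1, 264

Odd-indexed and even-indexed terms follow separate rules.
Subsequence A = 7, 16, 23, 39, 62, 101, 163: Fibonacci-style (each term is the sum of the two before it).
Subsequence B = 73, 61, 49, 37, 25, 13: subtracting 12 each time.
Position 14 falls in subsequence B as its term 7, giving 1.
Position 15 falls in subsequence A as its term 8, giving 264.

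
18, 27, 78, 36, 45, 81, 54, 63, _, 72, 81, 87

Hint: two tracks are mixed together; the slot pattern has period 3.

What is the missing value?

The slot pattern repeats as AAB (period 3), so there are 2 interleaved tracks.
Stream A is 18, 27, 36, 45, 54, 63, 72, 81, which is arithmetic with common difference +9.
Stream B is 78, 81, ?, 87, which is linear: a_n = 75 + 3·n.
The gap is stream B's term 3; the rule gives 84.

84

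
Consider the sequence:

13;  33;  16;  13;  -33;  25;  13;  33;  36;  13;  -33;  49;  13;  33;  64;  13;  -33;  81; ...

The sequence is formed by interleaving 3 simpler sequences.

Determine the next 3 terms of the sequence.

13, 33, 100

Taking every 3rd term gives 3 separate tracks.
Subsequence A = 13, 13, 13, 13, 13, 13: constant 13.
Subsequence B = 33, -33, 33, -33, 33, -33: oscillating between 33 and -33.
Subsequence C = 16, 25, 36, 49, 64, 81: the squares 4², 5², 6², ….
Term 19 comes from subsequence A (its 7th entry): 13.
Position 20 falls in subsequence B as its term 7, giving 33.
Term 21 comes from subsequence C (its 7th entry): 100.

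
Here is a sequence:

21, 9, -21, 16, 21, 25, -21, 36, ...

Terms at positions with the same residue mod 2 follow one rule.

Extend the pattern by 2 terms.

21, 49

Taking every 2nd term gives 2 separate tracks.
Subsequence A: 21, -21, 21, -21. Alternating ±21.
Subsequence B: 9, 16, 25, 36. Perfect squares starting at 3².
Position 9 falls in subsequence A as its term 5, giving 21.
The 10th slot belongs to subsequence B; its 5th term is 49.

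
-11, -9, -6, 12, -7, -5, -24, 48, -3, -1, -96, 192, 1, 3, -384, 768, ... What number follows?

5

Positions follow the repeating pattern AABB; grouping by letter gives 2 tracks.
Track A: -11, -9, -7, -5, -3, -1, 1, 3. Arithmetic, step +2.
Track B: -6, 12, -24, 48, -96, 192, -384, 768. Multiplying by -2 each time.
Position 17 falls in track A as its term 9, giving 5.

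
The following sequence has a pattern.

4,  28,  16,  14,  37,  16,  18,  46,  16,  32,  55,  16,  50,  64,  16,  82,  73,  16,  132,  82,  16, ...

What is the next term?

Split by position mod 3: positions 1, 4, 7, … form one track, and each other residue class forms its own.
Stream A is 4, 14, 18, 32, 50, 82, 132, which is Fibonacci-style (each term is the sum of the two before it).
Stream B is 28, 37, 46, 55, 64, 73, 82, which is linear: a_n = 19 + 9·n.
Stream C is 16, 16, 16, 16, 16, 16, 16, which is constant 16.
Term 22 comes from stream A (its 8th entry): 214.

214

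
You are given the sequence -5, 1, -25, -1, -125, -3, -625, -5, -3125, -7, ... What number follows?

-15625

The terms cycle through 2 interleaved subsequences.
Subsequence A: -5, -25, -125, -625, -3125. Geometric with ratio 5.
Subsequence B: 1, -1, -3, -5, -7. Arithmetic with common difference −2.
Position 11 → subsequence A, term 6 = -15625.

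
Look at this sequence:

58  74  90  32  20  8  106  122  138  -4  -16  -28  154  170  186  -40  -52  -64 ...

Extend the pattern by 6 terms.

202, 218, 234, -76, -88, -100

Reading positions in blocks of 6 reveals the pattern AAABBB — 2 tracks woven together.
Stream A is 58, 74, 90, 106, 122, 138, 154, 170, 186, which is arithmetic with common difference +16.
Stream B is 32, 20, 8, -4, -16, -28, -40, -52, -64, which is arithmetic, step −12.
Position 19 → stream A, term 10 = 202.
Term 20 comes from stream A (its 11th entry): 218.
Position 21 → stream A, term 12 = 234.
Term 22 comes from stream B (its 10th entry): -76.
The 23rd slot belongs to stream B; its 11th term is -88.
The 24th slot belongs to stream B; its 12th term is -100.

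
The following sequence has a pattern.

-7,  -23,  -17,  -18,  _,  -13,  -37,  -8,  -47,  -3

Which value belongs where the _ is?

-27

Split by position mod 2 into 2 tracks.
Track A: -7, -17, ?, -37, -47. Arithmetic with common difference −10.
Track B: -23, -18, -13, -8, -3. Arithmetic, step +5.
So the missing entry in track A is -27.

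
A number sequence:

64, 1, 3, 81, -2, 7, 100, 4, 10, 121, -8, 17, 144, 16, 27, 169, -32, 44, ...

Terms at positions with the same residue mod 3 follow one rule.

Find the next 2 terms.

Read the sequence 3 terms at a time; column i is its own pattern.
Track A: 64, 81, 100, 121, 144, 169 — perfect squares starting at 8².
Track B: 1, -2, 4, -8, 16, -32 — geometric with ratio -2.
Track C: 3, 7, 10, 17, 27, 44 — each term equals the sum of the previous two.
Position 19 → track A, term 7 = 196.
Position 20 falls in track B as its term 7, giving 64.

196, 64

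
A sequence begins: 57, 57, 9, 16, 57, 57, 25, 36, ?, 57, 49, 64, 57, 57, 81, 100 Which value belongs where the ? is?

57

The slot pattern repeats as AABB (period 4), so there are 2 interleaved tracks.
Subsequence A: 57, 57, 57, 57, ?, 57, 57, 57 — always 57.
Subsequence B: 9, 16, 25, 36, 49, 64, 81, 100 — perfect squares starting at 3².
So the missing entry in subsequence A is 57.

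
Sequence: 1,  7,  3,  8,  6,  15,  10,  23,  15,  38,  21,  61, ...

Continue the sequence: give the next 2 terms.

Positions 1, 3, 5, … form one subsequence and positions 2, 4, 6, … form another.
Stream A: 1, 3, 6, 10, 15, 21. The triangular numbers T_1, T_2, ….
Stream B: 7, 8, 15, 23, 38, 61. A Fibonacci-like recurrence a_n = a_{n-1} + a_{n-2}.
Term 13 comes from stream A (its 7th entry): 28.
The 14th slot belongs to stream B; its 7th term is 99.

28, 99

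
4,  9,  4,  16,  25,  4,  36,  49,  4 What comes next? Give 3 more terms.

64, 81, 4

The slot pattern repeats as AAB (period 3), so there are 2 interleaved tracks.
Stream A: 4, 9, 16, 25, 36, 49 (perfect squares starting at 2²).
Stream B: 4, 4, 4 (constant 4).
Position 10 → stream A, term 7 = 64.
Position 11 falls in stream A as its term 8, giving 81.
Position 12 falls in stream B as its term 4, giving 4.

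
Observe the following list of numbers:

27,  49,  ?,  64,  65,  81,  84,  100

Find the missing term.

46

The terms cycle through 2 interleaved subsequences.
Track A is 27, ?, 65, 84, which is adding 19 each time.
Track B is 49, 64, 81, 100, which is perfect squares starting at 7².
Track A's pattern makes the blank 46.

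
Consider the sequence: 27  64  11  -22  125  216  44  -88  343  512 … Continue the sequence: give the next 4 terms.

The slot pattern repeats as AABB (period 4), so there are 2 interleaved tracks.
Track A: 27, 64, 125, 216, 343, 512 (perfect cubes starting at 3³).
Track B: 11, -22, 44, -88 (a geometric progression (common ratio -2)).
The 11th slot belongs to track B; its 5th term is 176.
Position 12 falls in track B as its term 6, giving -352.
Position 13 → track A, term 7 = 729.
Term 14 comes from track A (its 8th entry): 1000.

176, -352, 729, 1000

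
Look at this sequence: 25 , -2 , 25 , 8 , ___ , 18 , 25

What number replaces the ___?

The terms cycle through 2 interleaved subsequences.
Subsequence A = 25, 25, ?, 25: constant 25.
Subsequence B = -2, 8, 18: linear: a_n = -12 + 10·n.
Subsequence A's pattern makes the blank 25.

25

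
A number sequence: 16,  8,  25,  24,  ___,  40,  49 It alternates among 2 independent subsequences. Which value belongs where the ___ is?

36

The terms cycle through 2 interleaved subsequences.
Stream A: 16, 25, ?, 49. Perfect squares starting at 4².
Stream B: 8, 24, 40. Linear: a_n = -8 + 16·n.
So the missing entry in stream A is 36.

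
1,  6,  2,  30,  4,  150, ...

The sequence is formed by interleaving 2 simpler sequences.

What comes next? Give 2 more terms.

Taking every 2nd term gives 2 separate tracks.
Track A is 1, 2, 4, which is powers 2^0, 2^1, 2^2, ….
Track B is 6, 30, 150, which is geometric, ×5 each step.
Position 7 falls in track A as its term 4, giving 8.
The 8th slot belongs to track B; its 4th term is 750.

8, 750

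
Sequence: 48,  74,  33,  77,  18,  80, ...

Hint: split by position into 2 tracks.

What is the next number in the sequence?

3

Taking every 2nd term gives 2 separate tracks.
Stream A: 48, 33, 18 (arithmetic with common difference −15).
Stream B: 74, 77, 80 (arithmetic, step +3).
The 7th slot belongs to stream A; its 4th term is 3.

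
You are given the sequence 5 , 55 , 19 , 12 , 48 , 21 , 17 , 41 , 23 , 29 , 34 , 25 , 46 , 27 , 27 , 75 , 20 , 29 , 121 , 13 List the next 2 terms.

31, 196

Split by position mod 3 into 3 tracks.
Track A = 5, 12, 17, 29, 46, 75, 121: each term equals the sum of the previous two.
Track B = 55, 48, 41, 34, 27, 20, 13: arithmetic with common difference −7.
Track C = 19, 21, 23, 25, 27, 29: arithmetic with common difference +2.
The 21st slot belongs to track C; its 7th term is 31.
Term 22 comes from track A (its 8th entry): 196.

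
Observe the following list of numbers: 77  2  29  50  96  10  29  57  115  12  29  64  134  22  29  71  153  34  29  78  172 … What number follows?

56

Split by position mod 4 into 4 tracks.
Stream A: 77, 96, 115, 134, 153, 172. Adding 19 each time.
Stream B: 2, 10, 12, 22, 34. A Fibonacci-like recurrence a_n = a_{n-1} + a_{n-2}.
Stream C: 29, 29, 29, 29, 29. Constant 29.
Stream D: 50, 57, 64, 71, 78. Linear: a_n = 43 + 7·n.
Term 22 comes from stream B (its 6th entry): 56.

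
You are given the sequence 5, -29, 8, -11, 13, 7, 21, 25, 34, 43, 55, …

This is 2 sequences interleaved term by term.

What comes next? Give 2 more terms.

61, 89

The terms cycle through 2 interleaved subsequences.
Stream A: 5, 8, 13, 21, 34, 55 (Fibonacci-style (each term is the sum of the two before it)).
Stream B: -29, -11, 7, 25, 43 (arithmetic with common difference +18).
Position 12 → stream B, term 6 = 61.
Term 13 comes from stream A (its 7th entry): 89.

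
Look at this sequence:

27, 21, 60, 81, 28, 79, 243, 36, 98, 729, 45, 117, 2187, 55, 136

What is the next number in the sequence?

6561

Taking every 3rd term gives 3 separate tracks.
Stream A is 27, 81, 243, 729, 2187, which is powers of 3.
Stream B is 21, 28, 36, 45, 55, which is the triangular numbers T_6, T_7, ….
Stream C is 60, 79, 98, 117, 136, which is arithmetic, step +19.
The 16th slot belongs to stream A; its 6th term is 6561.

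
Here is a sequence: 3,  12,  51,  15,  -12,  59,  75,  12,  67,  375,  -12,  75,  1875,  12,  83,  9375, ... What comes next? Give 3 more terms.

-12, 91, 46875

Read the sequence 3 terms at a time; column i is its own pattern.
Subsequence A: 3, 15, 75, 375, 1875, 9375 — geometric with ratio 5.
Subsequence B: 12, -12, 12, -12, 12 — oscillating between 12 and -12.
Subsequence C: 51, 59, 67, 75, 83 — adding 8 each time.
Position 17 → subsequence B, term 6 = -12.
The 18th slot belongs to subsequence C; its 6th term is 91.
Term 19 comes from subsequence A (its 7th entry): 46875.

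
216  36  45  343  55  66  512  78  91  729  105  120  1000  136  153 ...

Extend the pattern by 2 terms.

The slot pattern repeats as ABB (period 3), so there are 2 interleaved tracks.
Track A is 216, 343, 512, 729, 1000, which is the cubes 6³, 7³, 8³, ….
Track B is 36, 45, 55, 66, 78, 91, 105, 120, 136, 153, which is the triangular numbers T_8, T_9, ….
Position 16 → track A, term 6 = 1331.
Position 17 falls in track B as its term 11, giving 171.

1331, 171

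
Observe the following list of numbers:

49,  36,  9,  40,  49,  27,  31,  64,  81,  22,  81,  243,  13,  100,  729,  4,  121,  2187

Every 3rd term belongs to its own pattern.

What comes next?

-5

Split by position mod 3: positions 1, 4, 7, … form one track, and each other residue class forms its own.
Track A: 49, 40, 31, 22, 13, 4 (linear: a_n = 58 − 9·n).
Track B: 36, 49, 64, 81, 100, 121 (consecutive squares n² from n = 6).
Track C: 9, 27, 81, 243, 729, 2187 (powers 3^2, 3^3, 3^4, …).
Position 19 falls in track A as its term 7, giving -5.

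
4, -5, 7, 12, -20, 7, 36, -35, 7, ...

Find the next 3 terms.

Split by position mod 3: positions 1, 4, 7, … form one track, and each other residue class forms its own.
Track A: 4, 12, 36 (geometric, ×3 each step).
Track B: -5, -20, -35 (arithmetic with common difference −15).
Track C: 7, 7, 7 (constant 7).
Position 10 falls in track A as its term 4, giving 108.
Term 11 comes from track B (its 4th entry): -50.
Term 12 comes from track C (its 4th entry): 7.

108, -50, 7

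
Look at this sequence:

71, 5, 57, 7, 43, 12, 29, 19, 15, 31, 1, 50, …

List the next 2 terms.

-13, 81

The terms cycle through 2 interleaved subsequences.
Track A: 71, 57, 43, 29, 15, 1. Subtracting 14 each time.
Track B: 5, 7, 12, 19, 31, 50. Fibonacci-style (each term is the sum of the two before it).
Position 13 falls in track A as its term 7, giving -13.
Term 14 comes from track B (its 7th entry): 81.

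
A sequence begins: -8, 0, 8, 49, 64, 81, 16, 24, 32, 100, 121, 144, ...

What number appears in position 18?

225

Reading positions in blocks of 6 reveals the pattern AAABBB — 2 tracks woven together.
Subsequence A: -8, 0, 8, 16, 24, 32 — arithmetic with common difference +8.
Subsequence B: 49, 64, 81, 100, 121, 144 — the squares 7², 8², 9², ….
The 18th slot belongs to subsequence B; its 9th term is 225.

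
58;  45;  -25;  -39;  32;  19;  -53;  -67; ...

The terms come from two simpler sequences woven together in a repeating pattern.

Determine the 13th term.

-20

The slot pattern repeats as AABB (period 4), so there are 2 interleaved tracks.
Subsequence A is 58, 45, 32, 19, which is subtracting 13 each time.
Subsequence B is -25, -39, -53, -67, which is subtracting 14 each time.
Term 13 comes from subsequence A (its 7th entry): -20.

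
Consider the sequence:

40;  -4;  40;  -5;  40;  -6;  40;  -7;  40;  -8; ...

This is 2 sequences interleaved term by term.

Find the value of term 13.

Odd-indexed and even-indexed terms follow separate rules.
Subsequence A: 40, 40, 40, 40, 40 — always 40.
Subsequence B: -4, -5, -6, -7, -8 — subtracting 1 each time.
The 13th slot belongs to subsequence A; its 7th term is 40.

40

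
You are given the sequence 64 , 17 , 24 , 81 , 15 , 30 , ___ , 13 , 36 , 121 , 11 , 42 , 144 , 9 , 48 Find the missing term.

100

Split by position mod 3: positions 1, 4, 7, … form one track, and each other residue class forms its own.
Track A is 64, 81, ?, 121, 144, which is perfect squares starting at 8².
Track B is 17, 15, 13, 11, 9, which is arithmetic with common difference −2.
Track C is 24, 30, 36, 42, 48, which is arithmetic with common difference +6.
So the missing entry in track A is 100.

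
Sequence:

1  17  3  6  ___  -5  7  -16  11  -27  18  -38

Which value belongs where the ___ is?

The terms cycle through 2 interleaved subsequences.
Track A: 1, 3, ?, 7, 11, 18 (each term equals the sum of the previous two).
Track B: 17, 6, -5, -16, -27, -38 (arithmetic with common difference −11).
Track A's pattern makes the blank 4.

4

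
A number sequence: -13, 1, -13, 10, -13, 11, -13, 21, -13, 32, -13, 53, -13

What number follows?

85

Odd-indexed and even-indexed terms follow separate rules.
Track A: -13, -13, -13, -13, -13, -13, -13 (constant -13).
Track B: 1, 10, 11, 21, 32, 53 (Fibonacci-style (each term is the sum of the two before it)).
The 14th slot belongs to track B; its 7th term is 85.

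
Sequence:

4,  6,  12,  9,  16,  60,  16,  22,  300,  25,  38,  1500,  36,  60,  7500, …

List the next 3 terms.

49, 98, 37500

Read the sequence 3 terms at a time; column i is its own pattern.
Track A is 4, 9, 16, 25, 36, which is perfect squares starting at 2².
Track B is 6, 16, 22, 38, 60, which is Fibonacci-style (each term is the sum of the two before it).
Track C is 12, 60, 300, 1500, 7500, which is geometric, ×5 each step.
The 16th slot belongs to track A; its 6th term is 49.
Position 17 falls in track B as its term 6, giving 98.
Position 18 → track C, term 6 = 37500.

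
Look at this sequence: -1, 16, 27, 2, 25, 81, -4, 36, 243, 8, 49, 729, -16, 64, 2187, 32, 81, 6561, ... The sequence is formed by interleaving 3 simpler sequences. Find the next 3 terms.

Taking every 3rd term gives 3 separate tracks.
Stream A: -1, 2, -4, 8, -16, 32. Geometric with ratio -2.
Stream B: 16, 25, 36, 49, 64, 81. Consecutive squares n² from n = 4.
Stream C: 27, 81, 243, 729, 2187, 6561. Powers 3^3, 3^4, 3^5, ….
Term 19 comes from stream A (its 7th entry): -64.
Position 20 falls in stream B as its term 7, giving 100.
Term 21 comes from stream C (its 7th entry): 19683.

-64, 100, 19683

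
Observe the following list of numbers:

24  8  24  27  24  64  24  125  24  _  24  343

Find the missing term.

216

Split by position mod 2 into 2 tracks.
Track A is 24, 24, 24, 24, 24, 24, which is constant 24.
Track B is 8, 27, 64, 125, ?, 343, which is consecutive cubes n³ from n = 2.
Track B's pattern makes the blank 216.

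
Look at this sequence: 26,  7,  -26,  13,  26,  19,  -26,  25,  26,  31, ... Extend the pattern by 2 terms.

Taking every 2nd term gives 2 separate tracks.
Stream A: 26, -26, 26, -26, 26 — oscillating between 26 and -26.
Stream B: 7, 13, 19, 25, 31 — linear: a_n = 1 + 6·n.
The 11th slot belongs to stream A; its 6th term is -26.
Term 12 comes from stream B (its 6th entry): 37.

-26, 37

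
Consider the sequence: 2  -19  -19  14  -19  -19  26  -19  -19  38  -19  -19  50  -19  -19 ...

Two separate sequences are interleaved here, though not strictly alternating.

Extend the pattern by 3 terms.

Positions follow the repeating pattern ABB; grouping by letter gives 2 tracks.
Track A: 2, 14, 26, 38, 50. Linear: a_n = -10 + 12·n.
Track B: -19, -19, -19, -19, -19, -19, -19, -19, -19, -19. The constant sequence -19.
Position 16 → track A, term 6 = 62.
Term 17 comes from track B (its 11th entry): -19.
Position 18 → track B, term 12 = -19.

62, -19, -19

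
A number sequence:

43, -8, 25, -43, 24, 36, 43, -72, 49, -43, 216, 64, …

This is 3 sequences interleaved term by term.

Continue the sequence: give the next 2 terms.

43, -648

Taking every 3rd term gives 3 separate tracks.
Track A: 43, -43, 43, -43. The oscillation 43·(−1)^(n+1).
Track B: -8, 24, -72, 216. A geometric progression (common ratio -3).
Track C: 25, 36, 49, 64. Perfect squares starting at 5².
Term 13 comes from track A (its 5th entry): 43.
Position 14 falls in track B as its term 5, giving -648.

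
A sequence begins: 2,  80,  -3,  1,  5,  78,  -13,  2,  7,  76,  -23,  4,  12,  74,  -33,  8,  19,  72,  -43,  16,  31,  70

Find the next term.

-53

Taking every 4th term gives 4 separate tracks.
Track A: 2, 5, 7, 12, 19, 31 — a Fibonacci-like recurrence a_n = a_{n-1} + a_{n-2}.
Track B: 80, 78, 76, 74, 72, 70 — linear: a_n = 82 − 2·n.
Track C: -3, -13, -23, -33, -43 — linear: a_n = 7 − 10·n.
Track D: 1, 2, 4, 8, 16 — powers of 2.
The 23rd slot belongs to track C; its 6th term is -53.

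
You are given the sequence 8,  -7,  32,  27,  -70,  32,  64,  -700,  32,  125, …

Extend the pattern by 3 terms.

Read the sequence 3 terms at a time; column i is its own pattern.
Subsequence A: 8, 27, 64, 125 — consecutive cubes n³ from n = 2.
Subsequence B: -7, -70, -700 — geometric, ×10 each step.
Subsequence C: 32, 32, 32 — the constant sequence 32.
Position 11 → subsequence B, term 4 = -7000.
Position 12 falls in subsequence C as its term 4, giving 32.
Position 13 → subsequence A, term 5 = 216.

-7000, 32, 216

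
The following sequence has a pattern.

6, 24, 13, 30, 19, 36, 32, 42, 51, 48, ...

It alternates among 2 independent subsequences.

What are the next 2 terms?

83, 54

Taking every 2nd term gives 2 separate tracks.
Stream A is 6, 13, 19, 32, 51, which is each term equals the sum of the previous two.
Stream B is 24, 30, 36, 42, 48, which is adding 6 each time.
Position 11 falls in stream A as its term 6, giving 83.
Position 12 falls in stream B as its term 6, giving 54.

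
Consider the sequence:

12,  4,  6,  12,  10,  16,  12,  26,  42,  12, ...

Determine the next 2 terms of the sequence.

68, 110

Positions follow the repeating pattern ABB; grouping by letter gives 2 tracks.
Track A: 12, 12, 12, 12 — always 12.
Track B: 4, 6, 10, 16, 26, 42 — Fibonacci-style (each term is the sum of the two before it).
Position 11 → track B, term 7 = 68.
Position 12 falls in track B as its term 8, giving 110.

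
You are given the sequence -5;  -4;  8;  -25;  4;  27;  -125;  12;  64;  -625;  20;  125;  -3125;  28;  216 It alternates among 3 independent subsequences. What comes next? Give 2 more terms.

-15625, 36

Split by position mod 3 into 3 tracks.
Stream A: -5, -25, -125, -625, -3125 (a geometric progression (common ratio 5)).
Stream B: -4, 4, 12, 20, 28 (linear: a_n = -12 + 8·n).
Stream C: 8, 27, 64, 125, 216 (consecutive cubes n³ from n = 2).
Position 16 falls in stream A as its term 6, giving -15625.
Position 17 → stream B, term 6 = 36.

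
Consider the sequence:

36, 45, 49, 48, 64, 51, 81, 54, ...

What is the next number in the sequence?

100

Taking every 2nd term gives 2 separate tracks.
Subsequence A: 36, 49, 64, 81 — consecutive squares n² from n = 6.
Subsequence B: 45, 48, 51, 54 — adding 3 each time.
Term 9 comes from subsequence A (its 5th entry): 100.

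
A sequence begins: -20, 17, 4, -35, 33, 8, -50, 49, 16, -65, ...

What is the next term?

Split by position mod 3 into 3 tracks.
Track A: -20, -35, -50, -65 — arithmetic, step −15.
Track B: 17, 33, 49 — arithmetic with common difference +16.
Track C: 4, 8, 16 — powers 2^2, 2^3, 2^4, ….
The 11th slot belongs to track B; its 4th term is 65.

65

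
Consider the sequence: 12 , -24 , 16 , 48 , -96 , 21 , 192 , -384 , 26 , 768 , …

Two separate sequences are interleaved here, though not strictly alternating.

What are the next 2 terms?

-1536, 31

The slot pattern repeats as AAB (period 3), so there are 2 interleaved tracks.
Track A: 12, -24, 48, -96, 192, -384, 768 (geometric, ×-2 each step).
Track B: 16, 21, 26 (arithmetic, step +5).
Position 11 falls in track A as its term 8, giving -1536.
Position 12 → track B, term 4 = 31.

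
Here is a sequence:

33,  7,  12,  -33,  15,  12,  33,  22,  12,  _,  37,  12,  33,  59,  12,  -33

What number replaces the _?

Taking every 3rd term gives 3 separate tracks.
Stream A = 33, -33, 33, ?, 33, -33: oscillating between 33 and -33.
Stream B = 7, 15, 22, 37, 59: each term equals the sum of the previous two.
Stream C = 12, 12, 12, 12, 12: the constant sequence 12.
Filling stream A at index 4 by its rule yields -33.

-33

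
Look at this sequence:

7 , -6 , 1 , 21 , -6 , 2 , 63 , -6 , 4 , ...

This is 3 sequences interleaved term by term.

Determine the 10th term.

189

The terms cycle through 3 interleaved subsequences.
Track A = 7, 21, 63: geometric, ×3 each step.
Track B = -6, -6, -6: always -6.
Track C = 1, 2, 4: successive powers of 2.
The 10th slot belongs to track A; its 4th term is 189.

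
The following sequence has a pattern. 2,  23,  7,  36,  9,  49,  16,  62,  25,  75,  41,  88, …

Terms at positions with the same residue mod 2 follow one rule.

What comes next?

Odd-indexed and even-indexed terms follow separate rules.
Stream A: 2, 7, 9, 16, 25, 41 (each term equals the sum of the previous two).
Stream B: 23, 36, 49, 62, 75, 88 (arithmetic, step +13).
Term 13 comes from stream A (its 7th entry): 66.

66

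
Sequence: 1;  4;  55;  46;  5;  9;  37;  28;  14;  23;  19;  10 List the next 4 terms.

37, 60, 1, -8

The slot pattern repeats as AABB (period 4), so there are 2 interleaved tracks.
Stream A: 1, 4, 5, 9, 14, 23 (each term equals the sum of the previous two).
Stream B: 55, 46, 37, 28, 19, 10 (arithmetic with common difference −9).
Position 13 falls in stream A as its term 7, giving 37.
Term 14 comes from stream A (its 8th entry): 60.
Term 15 comes from stream B (its 7th entry): 1.
Position 16 → stream B, term 8 = -8.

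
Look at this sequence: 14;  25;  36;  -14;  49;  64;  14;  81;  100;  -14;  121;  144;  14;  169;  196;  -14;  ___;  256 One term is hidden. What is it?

225

Positions follow the repeating pattern ABB; grouping by letter gives 2 tracks.
Track A: 14, -14, 14, -14, 14, -14 (alternating ±14).
Track B: 25, 36, 49, 64, 81, 100, 121, 144, 169, 196, ?, 256 (perfect squares starting at 5²).
So the missing entry in track B is 225.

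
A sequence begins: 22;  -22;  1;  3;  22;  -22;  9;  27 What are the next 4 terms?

22, -22, 81, 243

The slot pattern repeats as AABB (period 4), so there are 2 interleaved tracks.
Subsequence A is 22, -22, 22, -22, which is oscillating between 22 and -22.
Subsequence B is 1, 3, 9, 27, which is powers 3^0, 3^1, 3^2, ….
Position 9 falls in subsequence A as its term 5, giving 22.
Position 10 → subsequence A, term 6 = -22.
The 11th slot belongs to subsequence B; its 5th term is 81.
The 12th slot belongs to subsequence B; its 6th term is 243.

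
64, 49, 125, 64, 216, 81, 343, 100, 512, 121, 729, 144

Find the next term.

Odd-indexed and even-indexed terms follow separate rules.
Stream A: 64, 125, 216, 343, 512, 729 — consecutive cubes n³ from n = 4.
Stream B: 49, 64, 81, 100, 121, 144 — perfect squares starting at 7².
The 13th slot belongs to stream A; its 7th term is 1000.

1000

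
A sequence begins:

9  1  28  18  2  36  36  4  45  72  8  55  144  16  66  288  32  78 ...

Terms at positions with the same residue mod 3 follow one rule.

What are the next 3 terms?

Split by position mod 3 into 3 tracks.
Stream A: 9, 18, 36, 72, 144, 288 — a geometric progression (common ratio 2).
Stream B: 1, 2, 4, 8, 16, 32 — powers 2^0, 2^1, 2^2, ….
Stream C: 28, 36, 45, 55, 66, 78 — triangular numbers n(n+1)/2 for n = 7, 8, ….
Term 19 comes from stream A (its 7th entry): 576.
Position 20 falls in stream B as its term 7, giving 64.
Position 21 → stream C, term 7 = 91.

576, 64, 91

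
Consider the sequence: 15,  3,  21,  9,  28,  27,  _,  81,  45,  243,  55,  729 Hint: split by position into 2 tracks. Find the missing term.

36

Odd-indexed and even-indexed terms follow separate rules.
Stream A is 15, 21, 28, ?, 45, 55, which is triangular numbers starting at T_5.
Stream B is 3, 9, 27, 81, 243, 729, which is successive powers of 3.
The gap is stream A's term 4; the rule gives 36.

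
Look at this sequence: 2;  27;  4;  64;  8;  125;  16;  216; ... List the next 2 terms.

32, 343

Taking every 2nd term gives 2 separate tracks.
Subsequence A: 2, 4, 8, 16. Powers 2^1, 2^2, 2^3, ….
Subsequence B: 27, 64, 125, 216. Perfect cubes starting at 3³.
Position 9 falls in subsequence A as its term 5, giving 32.
Term 10 comes from subsequence B (its 5th entry): 343.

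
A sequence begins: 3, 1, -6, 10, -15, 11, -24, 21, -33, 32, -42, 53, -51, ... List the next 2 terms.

85, -60

Odd-indexed and even-indexed terms follow separate rules.
Subsequence A: 3, -6, -15, -24, -33, -42, -51 (linear: a_n = 12 − 9·n).
Subsequence B: 1, 10, 11, 21, 32, 53 (a Fibonacci-like recurrence a_n = a_{n-1} + a_{n-2}).
The 14th slot belongs to subsequence B; its 7th term is 85.
The 15th slot belongs to subsequence A; its 8th term is -60.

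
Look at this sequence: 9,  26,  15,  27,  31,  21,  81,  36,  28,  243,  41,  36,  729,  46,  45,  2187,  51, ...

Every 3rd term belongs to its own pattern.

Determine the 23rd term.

61

Split by position mod 3: positions 1, 4, 7, … form one track, and each other residue class forms its own.
Track A: 9, 27, 81, 243, 729, 2187. Geometric with ratio 3.
Track B: 26, 31, 36, 41, 46, 51. Arithmetic with common difference +5.
Track C: 15, 21, 28, 36, 45. Triangular numbers n(n+1)/2 for n = 5, 6, ….
Position 23 falls in track B as its term 8, giving 61.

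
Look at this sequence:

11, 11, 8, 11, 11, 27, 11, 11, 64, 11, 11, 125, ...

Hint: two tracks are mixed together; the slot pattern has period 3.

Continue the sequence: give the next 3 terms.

11, 11, 216

Positions follow the repeating pattern AAB; grouping by letter gives 2 tracks.
Subsequence A: 11, 11, 11, 11, 11, 11, 11, 11 (constant 11).
Subsequence B: 8, 27, 64, 125 (the cubes 2³, 3³, 4³, …).
The 13th slot belongs to subsequence A; its 9th term is 11.
Term 14 comes from subsequence A (its 10th entry): 11.
The 15th slot belongs to subsequence B; its 5th term is 216.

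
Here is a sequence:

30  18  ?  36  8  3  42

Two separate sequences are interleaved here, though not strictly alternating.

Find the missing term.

Reading positions in blocks of 3 reveals the pattern ABB — 2 tracks woven together.
Stream A: 30, 36, 42. Arithmetic with common difference +6.
Stream B: 18, ?, 8, 3. Arithmetic with common difference −5.
Filling stream B at index 2 by its rule yields 13.

13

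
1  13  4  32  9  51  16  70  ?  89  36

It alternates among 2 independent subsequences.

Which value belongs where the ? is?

25

Taking every 2nd term gives 2 separate tracks.
Stream A: 1, 4, 9, 16, ?, 36 (consecutive squares n² from n = 1).
Stream B: 13, 32, 51, 70, 89 (arithmetic with common difference +19).
Stream A's pattern makes the blank 25.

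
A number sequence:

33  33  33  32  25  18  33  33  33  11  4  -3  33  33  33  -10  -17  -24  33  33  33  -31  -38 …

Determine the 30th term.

Reading positions in blocks of 6 reveals the pattern AAABBB — 2 tracks woven together.
Stream A = 33, 33, 33, 33, 33, 33, 33, 33, 33, 33, 33, 33: the constant sequence 33.
Stream B = 32, 25, 18, 11, 4, -3, -10, -17, -24, -31, -38: arithmetic with common difference −7.
Position 30 → stream B, term 15 = -66.

-66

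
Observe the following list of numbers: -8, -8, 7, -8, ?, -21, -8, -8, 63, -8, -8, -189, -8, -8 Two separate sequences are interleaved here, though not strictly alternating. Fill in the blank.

-8

The slot pattern repeats as AAB (period 3), so there are 2 interleaved tracks.
Track A: -8, -8, -8, ?, -8, -8, -8, -8, -8, -8. The constant sequence -8.
Track B: 7, -21, 63, -189. Geometric, ×-3 each step.
The gap is track A's term 4; the rule gives -8.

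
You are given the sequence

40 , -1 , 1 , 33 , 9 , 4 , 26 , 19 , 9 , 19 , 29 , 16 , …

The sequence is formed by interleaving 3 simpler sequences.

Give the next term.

The terms cycle through 3 interleaved subsequences.
Track A: 40, 33, 26, 19 (arithmetic with common difference −7).
Track B: -1, 9, 19, 29 (linear: a_n = -11 + 10·n).
Track C: 1, 4, 9, 16 (the squares 1², 2², 3², …).
Position 13 → track A, term 5 = 12.

12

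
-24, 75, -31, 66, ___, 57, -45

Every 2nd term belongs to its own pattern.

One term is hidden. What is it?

Odd-indexed and even-indexed terms follow separate rules.
Track A is -24, -31, ?, -45, which is arithmetic with common difference −7.
Track B is 75, 66, 57, which is arithmetic with common difference −9.
The gap is track A's term 3; the rule gives -38.

-38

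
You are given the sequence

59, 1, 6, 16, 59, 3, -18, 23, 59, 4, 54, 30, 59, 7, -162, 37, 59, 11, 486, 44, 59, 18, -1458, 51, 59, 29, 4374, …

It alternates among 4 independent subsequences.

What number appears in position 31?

-13122

Split by position mod 4 into 4 tracks.
Subsequence A is 59, 59, 59, 59, 59, 59, 59, which is the constant sequence 59.
Subsequence B is 1, 3, 4, 7, 11, 18, 29, which is a Fibonacci-like recurrence a_n = a_{n-1} + a_{n-2}.
Subsequence C is 6, -18, 54, -162, 486, -1458, 4374, which is multiplying by -3 each time.
Subsequence D is 16, 23, 30, 37, 44, 51, which is linear: a_n = 9 + 7·n.
Term 31 comes from subsequence C (its 8th entry): -13122.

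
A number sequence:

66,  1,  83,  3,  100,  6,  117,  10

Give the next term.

134

Positions 1, 3, 5, … form one subsequence and positions 2, 4, 6, … form another.
Stream A is 66, 83, 100, 117, which is arithmetic with common difference +17.
Stream B is 1, 3, 6, 10, which is triangular numbers starting at T_1.
Position 9 → stream A, term 5 = 134.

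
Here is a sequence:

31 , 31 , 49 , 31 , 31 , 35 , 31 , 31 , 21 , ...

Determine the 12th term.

7

The slot pattern repeats as AAB (period 3), so there are 2 interleaved tracks.
Track A = 31, 31, 31, 31, 31, 31: the constant sequence 31.
Track B = 49, 35, 21: linear: a_n = 63 − 14·n.
Position 12 falls in track B as its term 4, giving 7.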